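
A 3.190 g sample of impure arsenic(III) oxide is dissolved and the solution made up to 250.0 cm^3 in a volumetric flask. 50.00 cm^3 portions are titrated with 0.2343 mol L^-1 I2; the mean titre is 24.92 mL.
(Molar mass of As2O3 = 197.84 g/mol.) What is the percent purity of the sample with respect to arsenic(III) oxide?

90.53 %

As2O3 + 2 I2 + 2 H2O → As2O5 + 4 HI
n(I2) per titration = 0.02492 × 0.2343 = 5.839 × 10^-3 mol
From the 1:2 ratio, n(As2O3) in each aliquot = 1/2 × 5.839 × 10^-3 = 2.919 × 10^-3 mol
n(As2O3) in the whole flask = 2.919 × 10^-3 × 250.0/50.00 = 0.01460 mol
mass of As2O3 = 0.01460 × 197.84 = 2.888 g
% As2O3 = 2.888 / 3.190 × 100 = 90.53 %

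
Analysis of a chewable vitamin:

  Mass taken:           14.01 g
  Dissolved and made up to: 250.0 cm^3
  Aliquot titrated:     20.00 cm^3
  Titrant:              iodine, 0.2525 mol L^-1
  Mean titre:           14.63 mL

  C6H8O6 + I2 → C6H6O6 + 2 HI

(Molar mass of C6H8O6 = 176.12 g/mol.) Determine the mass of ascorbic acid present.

8.133 g

n(I2) per titration = 0.01463 × 0.2525 = 3.694 × 10^-3 mol
n(C6H8O6) in each aliquot = 3.694 × 10^-3 mol (1:1 ratio)
n(C6H8O6) in the whole flask = 3.694 × 10^-3 × 250.0/20.00 = 0.04618 mol
mass of C6H8O6 = 0.04618 × 176.12 = 8.133 g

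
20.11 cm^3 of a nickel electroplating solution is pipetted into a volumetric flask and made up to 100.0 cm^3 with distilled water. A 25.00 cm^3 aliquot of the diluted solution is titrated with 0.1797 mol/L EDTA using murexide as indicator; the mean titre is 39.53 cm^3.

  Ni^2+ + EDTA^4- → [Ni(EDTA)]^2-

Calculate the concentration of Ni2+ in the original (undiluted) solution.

n(EDTA) = 0.03953 × 0.1797 = 7.104 × 10^-3 mol
n(Ni2+) in the aliquot = 7.104 × 10^-3 mol (1:1 ratio)
[Ni2+]_dilute = 7.104 × 10^-3 / 0.02500 = 0.2841 mol/L
Dilution factor = 100.0 / 20.11 = 4.973
[Ni2+]_stock = 0.2841 × 4.973 = 1.413 mol/L

1.413 mol/L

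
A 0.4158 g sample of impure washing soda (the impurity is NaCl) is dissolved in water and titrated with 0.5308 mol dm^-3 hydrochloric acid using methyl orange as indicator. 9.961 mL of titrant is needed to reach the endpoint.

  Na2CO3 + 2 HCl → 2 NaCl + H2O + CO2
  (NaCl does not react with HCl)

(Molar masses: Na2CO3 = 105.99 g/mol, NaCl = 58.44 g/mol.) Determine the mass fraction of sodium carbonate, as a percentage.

67.39 %

n(HCl) = 0.009961 × 0.5308 = 5.287 × 10^-3 mol
Let x = n(Na2CO3), y = n(NaCl).
Titrant: 2x = 5.287 × 10^-3;  mass: 105.99x + 58.44y = 0.4158
Solving, x = 2.644 × 10^-3 mol, y = 2.320 × 10^-3 mol
mass of Na2CO3 = 2.644 × 10^-3 × 105.99 = 0.2802 g
% Na2CO3 = 0.2802 / 0.4158 × 100 = 67.39 %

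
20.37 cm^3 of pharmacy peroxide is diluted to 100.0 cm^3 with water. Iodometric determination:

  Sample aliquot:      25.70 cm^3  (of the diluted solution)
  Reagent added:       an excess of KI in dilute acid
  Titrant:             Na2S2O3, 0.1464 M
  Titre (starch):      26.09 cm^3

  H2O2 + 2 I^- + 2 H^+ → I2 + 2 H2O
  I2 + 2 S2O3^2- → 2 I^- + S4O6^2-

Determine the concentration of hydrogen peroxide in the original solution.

n(S2O3^2-) = 0.02609 × 0.1464 = 3.820 × 10^-3 mol
n(I2) = n(S2O3^2-)/2 = 1.910 × 10^-3 mol
n(H2O2) in the aliquot = 1.910 × 10^-3 mol (1:1 ratio)
[H2O2]_dilute = 1.910 × 10^-3 / 0.02570 = 0.07431 mol/L
[H2O2]_original = 0.07431 × 100.0/20.37 = 0.3648 mol/L

0.3648 M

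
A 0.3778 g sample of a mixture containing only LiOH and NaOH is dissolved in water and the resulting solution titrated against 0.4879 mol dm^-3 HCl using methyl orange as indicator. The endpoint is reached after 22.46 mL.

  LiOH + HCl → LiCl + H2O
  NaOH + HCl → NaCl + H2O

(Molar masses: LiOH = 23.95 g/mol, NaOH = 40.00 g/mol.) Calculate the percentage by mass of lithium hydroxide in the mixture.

23.91 %

n(HCl) = 0.02246 × 0.4879 = 0.01096 mol
Let x = n(LiOH), y = n(NaOH).
Titrant: 1x + 1y = 0.01096;  mass: 23.95x + 40.00y = 0.3778
Solving, x = 3.771 × 10^-3 mol, y = 7.187 × 10^-3 mol
mass of LiOH = 3.771 × 10^-3 × 23.95 = 0.09032 g
% LiOH = 0.09032 / 0.3778 × 100 = 23.91 %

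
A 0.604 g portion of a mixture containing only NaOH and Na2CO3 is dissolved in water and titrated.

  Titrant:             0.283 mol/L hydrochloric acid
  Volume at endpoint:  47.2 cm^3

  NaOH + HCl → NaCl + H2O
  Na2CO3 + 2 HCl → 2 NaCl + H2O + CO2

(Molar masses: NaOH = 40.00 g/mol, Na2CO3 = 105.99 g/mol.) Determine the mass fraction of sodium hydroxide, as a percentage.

n(HCl) = 0.0472 × 0.283 = 0.0134 mol
Let x = n(NaOH), y = n(Na2CO3).
Titrant: 1x + 2y = 0.0134;  mass: 40.00x + 105.99y = 0.604
Solving, x = 7.99 × 10^-3 mol, y = 2.68 × 10^-3 mol
mass of NaOH = 7.99 × 10^-3 × 40.00 = 0.320 g
% NaOH = 0.320 / 0.604 × 100 = 52.9 %

52.9 %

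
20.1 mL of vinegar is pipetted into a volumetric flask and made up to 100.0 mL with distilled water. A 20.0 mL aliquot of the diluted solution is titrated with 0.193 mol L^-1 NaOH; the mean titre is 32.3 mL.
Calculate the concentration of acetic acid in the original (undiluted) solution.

1.55 mol/L

CH3COOH + NaOH → CH3COONa + H2O
n(NaOH) = 0.0323 × 0.193 = 6.23 × 10^-3 mol
n(CH3COOH) in the aliquot = 6.23 × 10^-3 mol (1:1 ratio)
[CH3COOH]_dilute = 6.23 × 10^-3 / 0.0200 = 0.312 mol/L
Dilution factor = 100.0 / 20.1 = 4.975
[CH3COOH]_stock = 0.312 × 4.975 = 1.55 mol/L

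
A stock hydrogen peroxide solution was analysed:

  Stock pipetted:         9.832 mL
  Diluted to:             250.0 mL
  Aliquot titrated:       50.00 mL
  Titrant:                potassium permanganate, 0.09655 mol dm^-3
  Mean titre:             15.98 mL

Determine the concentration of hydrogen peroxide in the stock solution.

2 MnO4^- + 5 H2O2 + 6 H^+ → 2 Mn^2+ + 5 O2 + 8 H2O
n(KMnO4) = 0.01598 × 0.09655 = 1.543 × 10^-3 mol
From the 5:2 ratio, n(H2O2) in the aliquot = 5/2 × 1.543 × 10^-3 = 3.857 × 10^-3 mol
[H2O2]_dilute = 3.857 × 10^-3 / 0.05000 = 0.07714 mol/L
Dilution factor = 250.0 / 9.832 = 25.43
[H2O2]_stock = 0.07714 × 25.43 = 1.962 mol/L

1.962 mol/L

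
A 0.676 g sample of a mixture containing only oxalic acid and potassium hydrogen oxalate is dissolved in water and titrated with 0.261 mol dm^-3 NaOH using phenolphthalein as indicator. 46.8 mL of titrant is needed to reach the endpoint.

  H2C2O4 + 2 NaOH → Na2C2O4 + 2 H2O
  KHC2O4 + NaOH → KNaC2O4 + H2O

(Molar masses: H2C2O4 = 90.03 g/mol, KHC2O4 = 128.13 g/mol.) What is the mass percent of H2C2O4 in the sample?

n(NaOH) = 0.0468 × 0.261 = 0.0122 mol
Let x = n(H2C2O4), y = n(KHC2O4).
Titrant: 2x + 1y = 0.0122;  mass: 90.03x + 128.13y = 0.676
Solving, x = 5.35 × 10^-3 mol, y = 1.52 × 10^-3 mol
mass of H2C2O4 = 5.35 × 10^-3 × 90.03 = 0.482 g
% H2C2O4 = 0.482 / 0.676 × 100 = 71.2 %

71.2 %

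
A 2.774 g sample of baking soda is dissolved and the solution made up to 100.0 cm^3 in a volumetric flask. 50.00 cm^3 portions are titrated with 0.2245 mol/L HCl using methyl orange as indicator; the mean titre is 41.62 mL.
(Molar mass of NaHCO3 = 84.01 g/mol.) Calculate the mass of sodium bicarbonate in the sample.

1.570 g

NaHCO3 + HCl → NaCl + H2O + CO2
n(HCl) per titration = 0.04162 × 0.2245 = 9.344 × 10^-3 mol
n(NaHCO3) in each aliquot = 9.344 × 10^-3 mol (1:1 ratio)
n(NaHCO3) in the whole flask = 9.344 × 10^-3 × 100.0/50.00 = 0.01869 mol
mass of NaHCO3 = 0.01869 × 84.01 = 1.570 g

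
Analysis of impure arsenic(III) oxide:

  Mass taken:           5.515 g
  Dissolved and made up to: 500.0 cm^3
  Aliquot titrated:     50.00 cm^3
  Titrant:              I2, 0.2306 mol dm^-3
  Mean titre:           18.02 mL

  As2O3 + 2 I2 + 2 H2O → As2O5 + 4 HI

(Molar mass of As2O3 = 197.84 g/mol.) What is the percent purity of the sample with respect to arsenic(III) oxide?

n(I2) per titration = 0.01802 × 0.2306 = 4.155 × 10^-3 mol
From the 1:2 ratio, n(As2O3) in each aliquot = 1/2 × 4.155 × 10^-3 = 2.078 × 10^-3 mol
n(As2O3) in the whole flask = 2.078 × 10^-3 × 500.0/50.00 = 0.02078 mol
mass of As2O3 = 0.02078 × 197.84 = 4.111 g
% As2O3 = 4.111 / 5.515 × 100 = 74.53 %

74.53 %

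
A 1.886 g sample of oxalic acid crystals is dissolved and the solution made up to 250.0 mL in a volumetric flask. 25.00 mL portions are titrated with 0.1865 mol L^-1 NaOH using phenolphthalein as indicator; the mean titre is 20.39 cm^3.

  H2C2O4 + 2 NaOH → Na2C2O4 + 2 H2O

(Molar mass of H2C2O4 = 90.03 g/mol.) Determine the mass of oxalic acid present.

1.712 g

n(NaOH) per titration = 0.02039 × 0.1865 = 3.803 × 10^-3 mol
From the 1:2 ratio, n(H2C2O4) in each aliquot = 1/2 × 3.803 × 10^-3 = 1.901 × 10^-3 mol
n(H2C2O4) in the whole flask = 1.901 × 10^-3 × 250.0/25.00 = 0.01901 mol
mass of H2C2O4 = 0.01901 × 90.03 = 1.712 g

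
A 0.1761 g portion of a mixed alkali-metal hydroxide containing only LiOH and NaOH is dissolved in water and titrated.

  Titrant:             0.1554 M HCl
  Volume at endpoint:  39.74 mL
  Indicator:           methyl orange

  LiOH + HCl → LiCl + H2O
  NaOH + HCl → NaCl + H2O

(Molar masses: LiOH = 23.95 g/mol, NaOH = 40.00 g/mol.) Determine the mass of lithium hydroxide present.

0.1058 g

n(HCl) = 0.03974 × 0.1554 = 6.176 × 10^-3 mol
Let x = n(LiOH), y = n(NaOH).
Titrant: 1x + 1y = 6.176 × 10^-3;  mass: 23.95x + 40.00y = 0.1761
Solving, x = 4.419 × 10^-3 mol, y = 1.757 × 10^-3 mol
mass of LiOH = 4.419 × 10^-3 × 23.95 = 0.1058 g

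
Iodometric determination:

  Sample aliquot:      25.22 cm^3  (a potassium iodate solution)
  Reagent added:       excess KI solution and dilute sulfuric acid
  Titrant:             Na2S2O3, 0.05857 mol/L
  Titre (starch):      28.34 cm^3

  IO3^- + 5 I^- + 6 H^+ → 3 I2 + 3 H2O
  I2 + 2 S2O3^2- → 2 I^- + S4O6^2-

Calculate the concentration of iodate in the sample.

n(S2O3^2-) = 0.02834 × 0.05857 = 1.660 × 10^-3 mol
n(I2) = n(S2O3^2-)/2 = 8.299 × 10^-4 mol
From the 1:3 ratio, n(IO3^-) in the aliquot = 1/3 × 8.299 × 10^-4 = 2.766 × 10^-4 mol
[IO3^-] = 2.766 × 10^-4 / 0.02522 = 0.01097 mol/L

0.01097 mol/L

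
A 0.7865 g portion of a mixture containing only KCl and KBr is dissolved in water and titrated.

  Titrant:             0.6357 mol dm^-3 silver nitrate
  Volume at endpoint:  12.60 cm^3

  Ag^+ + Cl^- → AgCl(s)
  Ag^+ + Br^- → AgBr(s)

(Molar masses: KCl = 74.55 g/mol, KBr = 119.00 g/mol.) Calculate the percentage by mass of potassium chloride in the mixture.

35.54 %

n(AgNO3) = 0.01260 × 0.6357 = 8.010 × 10^-3 mol
Let x = n(KCl), y = n(KBr).
Titrant: 1x + 1y = 8.010 × 10^-3;  mass: 74.55x + 119.00y = 0.7865
Solving, x = 3.750 × 10^-3 mol, y = 4.260 × 10^-3 mol
mass of KCl = 3.750 × 10^-3 × 74.55 = 0.2795 g
% KCl = 0.2795 / 0.7865 × 100 = 35.54 %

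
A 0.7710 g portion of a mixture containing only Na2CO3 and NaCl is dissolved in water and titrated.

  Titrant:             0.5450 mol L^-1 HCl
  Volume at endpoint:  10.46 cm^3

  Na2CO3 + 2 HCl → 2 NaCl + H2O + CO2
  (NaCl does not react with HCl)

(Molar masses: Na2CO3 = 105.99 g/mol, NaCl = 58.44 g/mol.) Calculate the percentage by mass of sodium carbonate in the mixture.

n(HCl) = 0.01046 × 0.5450 = 5.701 × 10^-3 mol
Let x = n(Na2CO3), y = n(NaCl).
Titrant: 2x = 5.701 × 10^-3;  mass: 105.99x + 58.44y = 0.7710
Solving, x = 2.850 × 10^-3 mol, y = 8.023 × 10^-3 mol
mass of Na2CO3 = 2.850 × 10^-3 × 105.99 = 0.3021 g
% Na2CO3 = 0.3021 / 0.7710 × 100 = 39.18 %

39.18 %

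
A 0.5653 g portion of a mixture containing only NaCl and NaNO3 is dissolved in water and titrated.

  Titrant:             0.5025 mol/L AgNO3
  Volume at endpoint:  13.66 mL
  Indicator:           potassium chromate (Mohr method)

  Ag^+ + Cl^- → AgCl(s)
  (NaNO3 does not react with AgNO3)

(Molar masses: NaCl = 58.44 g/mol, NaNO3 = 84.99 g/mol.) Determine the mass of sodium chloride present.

0.4011 g

n(AgNO3) = 0.01366 × 0.5025 = 6.864 × 10^-3 mol
Let x = n(NaCl), y = n(NaNO3).
Titrant: 1x = 6.864 × 10^-3;  mass: 58.44x + 84.99y = 0.5653
Solving, x = 6.864 × 10^-3 mol, y = 1.932 × 10^-3 mol
mass of NaCl = 6.864 × 10^-3 × 58.44 = 0.4011 g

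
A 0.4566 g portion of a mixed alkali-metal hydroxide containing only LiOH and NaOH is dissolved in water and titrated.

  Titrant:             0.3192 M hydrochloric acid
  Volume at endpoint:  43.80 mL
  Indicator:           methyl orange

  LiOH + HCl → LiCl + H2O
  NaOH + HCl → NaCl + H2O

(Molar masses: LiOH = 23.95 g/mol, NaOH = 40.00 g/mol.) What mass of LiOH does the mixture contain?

0.1532 g

n(HCl) = 0.04380 × 0.3192 = 0.01398 mol
Let x = n(LiOH), y = n(NaOH).
Titrant: 1x + 1y = 0.01398;  mass: 23.95x + 40.00y = 0.4566
Solving, x = 6.395 × 10^-3 mol, y = 7.586 × 10^-3 mol
mass of LiOH = 6.395 × 10^-3 × 23.95 = 0.1532 g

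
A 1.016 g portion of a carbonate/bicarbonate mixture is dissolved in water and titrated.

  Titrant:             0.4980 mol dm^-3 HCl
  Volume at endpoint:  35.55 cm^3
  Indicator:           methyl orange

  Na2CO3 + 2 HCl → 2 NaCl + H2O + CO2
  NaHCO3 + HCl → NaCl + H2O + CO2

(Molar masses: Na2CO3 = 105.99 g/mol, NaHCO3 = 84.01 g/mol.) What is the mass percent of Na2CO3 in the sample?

n(HCl) = 0.03555 × 0.4980 = 0.01770 mol
Let x = n(Na2CO3), y = n(NaHCO3).
Titrant: 2x + 1y = 0.01770;  mass: 105.99x + 84.01y = 1.016
Solving, x = 7.598 × 10^-3 mol, y = 2.508 × 10^-3 mol
mass of Na2CO3 = 7.598 × 10^-3 × 105.99 = 0.8053 g
% Na2CO3 = 0.8053 / 1.016 × 100 = 79.26 %

79.26 %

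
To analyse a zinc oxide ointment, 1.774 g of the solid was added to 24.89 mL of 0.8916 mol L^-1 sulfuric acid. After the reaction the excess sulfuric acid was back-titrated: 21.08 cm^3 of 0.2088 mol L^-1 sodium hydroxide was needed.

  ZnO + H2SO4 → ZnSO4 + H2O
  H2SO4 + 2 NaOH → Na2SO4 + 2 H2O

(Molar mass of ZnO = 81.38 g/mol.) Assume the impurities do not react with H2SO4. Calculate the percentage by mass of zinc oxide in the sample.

91.71 %

n(H2SO4) added = 0.02489 × 0.8916 = 0.02219 mol
n(NaOH) used in back-titration = 0.02108 × 0.2088 = 4.402 × 10^-3 mol
From the 1:2 ratio, n(H2SO4) left over = 1/2 × 4.402 × 10^-3 = 2.201 × 10^-3 mol
n(H2SO4) consumed by analyte = 0.02219 − 2.201 × 10^-3 = 0.01999 mol
n(ZnO) = 0.01999 mol (1:1 ratio)
mass of ZnO = 0.01999 × 81.38 = 1.627 g
% ZnO = 1.627 / 1.774 × 100 = 91.71 %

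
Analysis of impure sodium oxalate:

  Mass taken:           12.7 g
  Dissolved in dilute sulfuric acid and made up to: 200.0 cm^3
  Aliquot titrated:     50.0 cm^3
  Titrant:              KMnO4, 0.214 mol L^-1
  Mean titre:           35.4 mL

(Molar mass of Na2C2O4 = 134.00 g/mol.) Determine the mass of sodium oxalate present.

10.2 g

2 MnO4^- + 5 C2O4^2- + 16 H^+ → 2 Mn^2+ + 10 CO2 + 8 H2O
n(KMnO4) per titration = 0.0354 × 0.214 = 7.58 × 10^-3 mol
From the 5:2 ratio, n(Na2C2O4) in each aliquot = 5/2 × 7.58 × 10^-3 = 0.0189 mol
n(Na2C2O4) in the whole flask = 0.0189 × 200.0/50.0 = 0.0758 mol
mass of Na2C2O4 = 0.0758 × 134.00 = 10.2 g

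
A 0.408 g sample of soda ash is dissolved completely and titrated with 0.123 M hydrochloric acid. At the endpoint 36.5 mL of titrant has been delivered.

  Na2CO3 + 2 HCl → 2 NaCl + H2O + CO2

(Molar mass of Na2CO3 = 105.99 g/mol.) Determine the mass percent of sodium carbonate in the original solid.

58.3 %

n(HCl) = 0.0365 L × 0.123 mol/L = 4.49 × 10^-3 mol
From the 1:2 ratio, n(Na2CO3) = 1/2 × 4.49 × 10^-3 = 2.24 × 10^-3 mol
mass of Na2CO3 = 2.24 × 10^-3 × 105.99 g/mol = 0.238 g
% Na2CO3 = 0.238 / 0.408 × 100 = 58.3 %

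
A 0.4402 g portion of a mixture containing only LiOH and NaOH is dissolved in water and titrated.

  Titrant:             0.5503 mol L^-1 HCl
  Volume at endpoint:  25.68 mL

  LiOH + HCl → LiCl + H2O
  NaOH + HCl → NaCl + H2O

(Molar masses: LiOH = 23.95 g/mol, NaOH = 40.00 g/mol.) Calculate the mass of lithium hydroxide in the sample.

n(HCl) = 0.02568 × 0.5503 = 0.01413 mol
Let x = n(LiOH), y = n(NaOH).
Titrant: 1x + 1y = 0.01413;  mass: 23.95x + 40.00y = 0.4402
Solving, x = 7.792 × 10^-3 mol, y = 6.339 × 10^-3 mol
mass of LiOH = 7.792 × 10^-3 × 23.95 = 0.1866 g

0.1866 g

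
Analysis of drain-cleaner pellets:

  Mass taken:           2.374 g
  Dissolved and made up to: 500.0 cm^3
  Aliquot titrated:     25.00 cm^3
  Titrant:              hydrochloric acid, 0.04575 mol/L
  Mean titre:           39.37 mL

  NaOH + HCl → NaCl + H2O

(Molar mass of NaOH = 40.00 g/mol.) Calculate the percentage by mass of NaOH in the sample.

60.70 %

n(HCl) per titration = 0.03937 × 0.04575 = 1.801 × 10^-3 mol
n(NaOH) in each aliquot = 1.801 × 10^-3 mol (1:1 ratio)
n(NaOH) in the whole flask = 1.801 × 10^-3 × 500.0/25.00 = 0.03602 mol
mass of NaOH = 0.03602 × 40.00 = 1.441 g
% NaOH = 1.441 / 2.374 × 100 = 60.70 %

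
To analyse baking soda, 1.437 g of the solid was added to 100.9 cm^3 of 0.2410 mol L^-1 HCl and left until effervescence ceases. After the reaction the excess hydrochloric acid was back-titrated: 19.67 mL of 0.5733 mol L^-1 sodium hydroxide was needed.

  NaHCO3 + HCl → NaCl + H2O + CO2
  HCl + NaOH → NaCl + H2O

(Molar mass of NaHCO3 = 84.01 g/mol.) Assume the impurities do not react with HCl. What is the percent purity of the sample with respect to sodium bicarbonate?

n(HCl) added = 0.1009 × 0.2410 = 0.02432 mol
n(NaOH) used in back-titration = 0.01967 × 0.5733 = 0.01128 mol
n(HCl) left over = 0.01128 mol (1:1 ratio)
n(HCl) consumed by analyte = 0.02432 − 0.01128 = 0.01304 mol
n(NaHCO3) = 0.01304 mol (1:1 ratio)
mass of NaHCO3 = 0.01304 × 84.01 = 1.095 g
% NaHCO3 = 1.095 / 1.437 × 100 = 76.24 %

76.24 %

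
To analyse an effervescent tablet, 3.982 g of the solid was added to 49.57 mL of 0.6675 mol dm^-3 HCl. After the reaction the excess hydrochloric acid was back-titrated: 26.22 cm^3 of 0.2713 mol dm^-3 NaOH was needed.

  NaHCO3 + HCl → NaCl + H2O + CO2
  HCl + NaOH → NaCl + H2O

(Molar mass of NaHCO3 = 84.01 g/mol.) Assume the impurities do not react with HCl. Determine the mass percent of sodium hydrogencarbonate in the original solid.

54.80 %

n(HCl) added = 0.04957 × 0.6675 = 0.03309 mol
n(NaOH) used in back-titration = 0.02622 × 0.2713 = 7.113 × 10^-3 mol
n(HCl) left over = 7.113 × 10^-3 mol (1:1 ratio)
n(HCl) consumed by analyte = 0.03309 − 7.113 × 10^-3 = 0.02597 mol
n(NaHCO3) = 0.02597 mol (1:1 ratio)
mass of NaHCO3 = 0.02597 × 84.01 = 2.182 g
% NaHCO3 = 2.182 / 3.982 × 100 = 54.80 %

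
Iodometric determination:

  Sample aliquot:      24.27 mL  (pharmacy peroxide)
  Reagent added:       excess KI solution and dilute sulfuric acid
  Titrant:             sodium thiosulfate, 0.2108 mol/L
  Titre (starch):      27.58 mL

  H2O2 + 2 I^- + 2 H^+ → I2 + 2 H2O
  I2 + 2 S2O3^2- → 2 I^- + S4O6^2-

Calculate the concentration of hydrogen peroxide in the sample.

n(S2O3^2-) = 0.02758 × 0.2108 = 5.814 × 10^-3 mol
n(I2) = n(S2O3^2-)/2 = 2.907 × 10^-3 mol
n(H2O2) in the aliquot = 2.907 × 10^-3 mol (1:1 ratio)
[H2O2] = 2.907 × 10^-3 / 0.02427 = 0.1198 mol/L

0.1198 mol/L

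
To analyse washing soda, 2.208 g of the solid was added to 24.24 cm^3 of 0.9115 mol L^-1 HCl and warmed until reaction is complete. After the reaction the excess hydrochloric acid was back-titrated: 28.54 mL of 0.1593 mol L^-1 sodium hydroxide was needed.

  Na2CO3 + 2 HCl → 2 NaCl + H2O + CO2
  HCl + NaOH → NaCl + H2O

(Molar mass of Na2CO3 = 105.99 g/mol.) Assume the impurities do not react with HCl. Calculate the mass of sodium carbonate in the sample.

n(HCl) added = 0.02424 × 0.9115 = 0.02209 mol
n(NaOH) used in back-titration = 0.02854 × 0.1593 = 4.546 × 10^-3 mol
n(HCl) left over = 4.546 × 10^-3 mol (1:1 ratio)
n(HCl) consumed by analyte = 0.02209 − 4.546 × 10^-3 = 0.01755 mol
From the 1:2 ratio, n(Na2CO3) = 1/2 × 0.01755 = 8.774 × 10^-3 mol
mass of Na2CO3 = 8.774 × 10^-3 × 105.99 = 0.9300 g

0.9300 g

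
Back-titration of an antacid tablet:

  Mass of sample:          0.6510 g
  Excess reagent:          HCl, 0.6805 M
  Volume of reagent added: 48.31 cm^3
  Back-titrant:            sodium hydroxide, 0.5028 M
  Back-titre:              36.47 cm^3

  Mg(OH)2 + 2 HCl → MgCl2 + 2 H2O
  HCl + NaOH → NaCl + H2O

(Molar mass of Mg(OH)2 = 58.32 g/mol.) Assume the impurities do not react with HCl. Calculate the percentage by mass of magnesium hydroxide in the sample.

n(HCl) added = 0.04831 × 0.6805 = 0.03287 mol
n(NaOH) used in back-titration = 0.03647 × 0.5028 = 0.01834 mol
n(HCl) left over = 0.01834 mol (1:1 ratio)
n(HCl) consumed by analyte = 0.03287 − 0.01834 = 0.01454 mol
From the 1:2 ratio, n(Mg(OH)2) = 1/2 × 0.01454 = 7.269 × 10^-3 mol
mass of Mg(OH)2 = 7.269 × 10^-3 × 58.32 = 0.4239 g
% Mg(OH)2 = 0.4239 / 0.6510 × 100 = 65.12 %

65.12 %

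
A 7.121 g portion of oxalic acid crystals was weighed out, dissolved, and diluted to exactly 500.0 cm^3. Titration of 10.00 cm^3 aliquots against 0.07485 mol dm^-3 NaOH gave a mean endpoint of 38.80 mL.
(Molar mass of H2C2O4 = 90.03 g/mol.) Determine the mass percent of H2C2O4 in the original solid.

91.79 %

H2C2O4 + 2 NaOH → Na2C2O4 + 2 H2O
n(NaOH) per titration = 0.03880 × 0.07485 = 2.904 × 10^-3 mol
From the 1:2 ratio, n(H2C2O4) in each aliquot = 1/2 × 2.904 × 10^-3 = 1.452 × 10^-3 mol
n(H2C2O4) in the whole flask = 1.452 × 10^-3 × 500.0/10.00 = 0.07260 mol
mass of H2C2O4 = 0.07260 × 90.03 = 6.537 g
% H2C2O4 = 6.537 / 7.121 × 100 = 91.79 %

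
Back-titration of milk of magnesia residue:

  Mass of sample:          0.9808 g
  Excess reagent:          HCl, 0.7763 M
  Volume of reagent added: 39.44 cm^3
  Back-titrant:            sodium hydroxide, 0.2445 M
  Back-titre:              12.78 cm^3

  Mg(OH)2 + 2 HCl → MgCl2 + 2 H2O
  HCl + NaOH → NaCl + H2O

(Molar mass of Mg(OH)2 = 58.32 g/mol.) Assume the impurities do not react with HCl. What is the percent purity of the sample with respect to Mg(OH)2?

n(HCl) added = 0.03944 × 0.7763 = 0.03062 mol
n(NaOH) used in back-titration = 0.01278 × 0.2445 = 3.125 × 10^-3 mol
n(HCl) left over = 3.125 × 10^-3 mol (1:1 ratio)
n(HCl) consumed by analyte = 0.03062 − 3.125 × 10^-3 = 0.02749 mol
From the 1:2 ratio, n(Mg(OH)2) = 1/2 × 0.02749 = 0.01375 mol
mass of Mg(OH)2 = 0.01375 × 58.32 = 0.8017 g
% Mg(OH)2 = 0.8017 / 0.9808 × 100 = 81.74 %

81.74 %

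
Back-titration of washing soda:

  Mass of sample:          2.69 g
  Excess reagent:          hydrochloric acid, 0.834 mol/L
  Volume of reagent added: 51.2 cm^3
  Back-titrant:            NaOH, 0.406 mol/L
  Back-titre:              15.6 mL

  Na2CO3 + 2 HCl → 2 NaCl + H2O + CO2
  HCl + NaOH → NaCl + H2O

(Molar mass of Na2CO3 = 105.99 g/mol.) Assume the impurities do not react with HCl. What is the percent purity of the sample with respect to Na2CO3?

71.6 %

n(HCl) added = 0.0512 × 0.834 = 0.0427 mol
n(NaOH) used in back-titration = 0.0156 × 0.406 = 6.33 × 10^-3 mol
n(HCl) left over = 6.33 × 10^-3 mol (1:1 ratio)
n(HCl) consumed by analyte = 0.0427 − 6.33 × 10^-3 = 0.0364 mol
From the 1:2 ratio, n(Na2CO3) = 1/2 × 0.0364 = 0.0182 mol
mass of Na2CO3 = 0.0182 × 105.99 = 1.93 g
% Na2CO3 = 1.93 / 2.69 × 100 = 71.6 %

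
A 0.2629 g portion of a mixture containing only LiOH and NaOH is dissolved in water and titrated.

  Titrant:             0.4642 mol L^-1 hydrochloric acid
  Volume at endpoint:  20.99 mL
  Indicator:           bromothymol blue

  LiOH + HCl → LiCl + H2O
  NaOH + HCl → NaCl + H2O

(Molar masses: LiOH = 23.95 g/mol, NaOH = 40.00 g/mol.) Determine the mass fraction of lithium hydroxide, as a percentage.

72.00 %

n(HCl) = 0.02099 × 0.4642 = 9.744 × 10^-3 mol
Let x = n(LiOH), y = n(NaOH).
Titrant: 1x + 1y = 9.744 × 10^-3;  mass: 23.95x + 40.00y = 0.2629
Solving, x = 7.903 × 10^-3 mol, y = 1.841 × 10^-3 mol
mass of LiOH = 7.903 × 10^-3 × 23.95 = 0.1893 g
% LiOH = 0.1893 / 0.2629 × 100 = 72.00 %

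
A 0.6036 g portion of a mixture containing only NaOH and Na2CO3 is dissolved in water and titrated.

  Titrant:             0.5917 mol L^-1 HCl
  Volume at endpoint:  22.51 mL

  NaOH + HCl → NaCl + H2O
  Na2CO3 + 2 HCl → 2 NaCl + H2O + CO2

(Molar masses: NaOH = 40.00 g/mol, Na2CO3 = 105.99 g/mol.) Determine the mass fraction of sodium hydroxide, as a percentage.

52.14 %

n(HCl) = 0.02251 × 0.5917 = 0.01332 mol
Let x = n(NaOH), y = n(Na2CO3).
Titrant: 1x + 2y = 0.01332;  mass: 40.00x + 105.99y = 0.6036
Solving, x = 7.868 × 10^-3 mol, y = 2.725 × 10^-3 mol
mass of NaOH = 7.868 × 10^-3 × 40.00 = 0.3147 g
% NaOH = 0.3147 / 0.6036 × 100 = 52.14 %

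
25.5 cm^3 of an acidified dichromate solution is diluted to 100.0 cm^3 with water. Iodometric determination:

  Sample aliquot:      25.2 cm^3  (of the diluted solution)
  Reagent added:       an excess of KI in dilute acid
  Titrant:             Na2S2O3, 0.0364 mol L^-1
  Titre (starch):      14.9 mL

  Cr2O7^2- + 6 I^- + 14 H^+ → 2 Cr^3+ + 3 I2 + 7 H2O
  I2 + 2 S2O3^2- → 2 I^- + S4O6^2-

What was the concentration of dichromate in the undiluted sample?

n(S2O3^2-) = 0.0149 × 0.0364 = 5.42 × 10^-4 mol
n(I2) = n(S2O3^2-)/2 = 2.71 × 10^-4 mol
From the 1:3 ratio, n(Cr2O7^2-) in the aliquot = 1/3 × 2.71 × 10^-4 = 9.04 × 10^-5 mol
[Cr2O7^2-]_dilute = 9.04 × 10^-5 / 0.0252 = 0.00359 mol/L
[Cr2O7^2-]_original = 0.00359 × 100.0/25.5 = 0.0141 mol/L

0.0141 mol/L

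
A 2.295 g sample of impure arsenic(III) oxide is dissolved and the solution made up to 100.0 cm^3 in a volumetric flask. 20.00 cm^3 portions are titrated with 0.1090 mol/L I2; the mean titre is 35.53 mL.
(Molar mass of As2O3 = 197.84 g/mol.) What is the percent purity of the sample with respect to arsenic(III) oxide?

83.46 %

As2O3 + 2 I2 + 2 H2O → As2O5 + 4 HI
n(I2) per titration = 0.03553 × 0.1090 = 3.873 × 10^-3 mol
From the 1:2 ratio, n(As2O3) in each aliquot = 1/2 × 3.873 × 10^-3 = 1.936 × 10^-3 mol
n(As2O3) in the whole flask = 1.936 × 10^-3 × 100.0/20.00 = 9.682 × 10^-3 mol
mass of As2O3 = 9.682 × 10^-3 × 197.84 = 1.915 g
% As2O3 = 1.915 / 2.295 × 100 = 83.46 %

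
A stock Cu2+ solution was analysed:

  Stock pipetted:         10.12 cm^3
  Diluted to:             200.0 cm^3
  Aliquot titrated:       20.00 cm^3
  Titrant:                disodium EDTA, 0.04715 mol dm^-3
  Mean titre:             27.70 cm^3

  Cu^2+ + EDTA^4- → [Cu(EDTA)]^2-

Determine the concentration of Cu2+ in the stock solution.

n(EDTA) = 0.02770 × 0.04715 = 1.306 × 10^-3 mol
n(Cu2+) in the aliquot = 1.306 × 10^-3 mol (1:1 ratio)
[Cu2+]_dilute = 1.306 × 10^-3 / 0.02000 = 0.06530 mol/L
Dilution factor = 200.0 / 10.12 = 19.76
[Cu2+]_stock = 0.06530 × 19.76 = 1.291 mol/L

1.291 mol/L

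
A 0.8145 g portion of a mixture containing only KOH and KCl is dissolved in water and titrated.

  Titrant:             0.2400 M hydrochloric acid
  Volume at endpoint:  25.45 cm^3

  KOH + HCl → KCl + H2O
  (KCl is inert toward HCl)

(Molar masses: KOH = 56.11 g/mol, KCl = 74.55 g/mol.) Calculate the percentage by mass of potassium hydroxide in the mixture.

n(HCl) = 0.02545 × 0.2400 = 6.108 × 10^-3 mol
Let x = n(KOH), y = n(KCl).
Titrant: 1x = 6.108 × 10^-3;  mass: 56.11x + 74.55y = 0.8145
Solving, x = 6.108 × 10^-3 mol, y = 6.328 × 10^-3 mol
mass of KOH = 6.108 × 10^-3 × 56.11 = 0.3427 g
% KOH = 0.3427 / 0.8145 × 100 = 42.08 %

42.08 %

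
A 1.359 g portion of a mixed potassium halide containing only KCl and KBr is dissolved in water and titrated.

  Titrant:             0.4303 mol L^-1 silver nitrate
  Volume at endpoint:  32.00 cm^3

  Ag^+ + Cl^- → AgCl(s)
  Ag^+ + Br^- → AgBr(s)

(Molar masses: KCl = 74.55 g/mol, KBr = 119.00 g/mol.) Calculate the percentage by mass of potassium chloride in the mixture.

34.50 %

n(AgNO3) = 0.03200 × 0.4303 = 0.01377 mol
Let x = n(KCl), y = n(KBr).
Titrant: 1x + 1y = 0.01377;  mass: 74.55x + 119.00y = 1.359
Solving, x = 6.290 × 10^-3 mol, y = 7.480 × 10^-3 mol
mass of KCl = 6.290 × 10^-3 × 74.55 = 0.4689 g
% KCl = 0.4689 / 1.359 × 100 = 34.50 %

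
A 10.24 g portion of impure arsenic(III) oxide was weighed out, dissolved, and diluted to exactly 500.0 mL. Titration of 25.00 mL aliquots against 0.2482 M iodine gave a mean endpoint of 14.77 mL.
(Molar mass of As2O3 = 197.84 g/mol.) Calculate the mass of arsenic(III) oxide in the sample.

As2O3 + 2 I2 + 2 H2O → As2O5 + 4 HI
n(I2) per titration = 0.01477 × 0.2482 = 3.666 × 10^-3 mol
From the 1:2 ratio, n(As2O3) in each aliquot = 1/2 × 3.666 × 10^-3 = 1.833 × 10^-3 mol
n(As2O3) in the whole flask = 1.833 × 10^-3 × 500.0/25.00 = 0.03666 mol
mass of As2O3 = 0.03666 × 197.84 = 7.253 g

7.253 g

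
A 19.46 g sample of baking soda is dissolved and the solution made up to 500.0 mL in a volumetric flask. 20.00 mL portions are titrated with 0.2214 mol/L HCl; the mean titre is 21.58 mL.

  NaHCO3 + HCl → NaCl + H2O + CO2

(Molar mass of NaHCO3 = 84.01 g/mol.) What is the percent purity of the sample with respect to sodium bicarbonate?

51.57 %

n(HCl) per titration = 0.02158 × 0.2214 = 4.778 × 10^-3 mol
n(NaHCO3) in each aliquot = 4.778 × 10^-3 mol (1:1 ratio)
n(NaHCO3) in the whole flask = 4.778 × 10^-3 × 500.0/20.00 = 0.1194 mol
mass of NaHCO3 = 0.1194 × 84.01 = 10.03 g
% NaHCO3 = 10.03 / 19.46 × 100 = 51.57 %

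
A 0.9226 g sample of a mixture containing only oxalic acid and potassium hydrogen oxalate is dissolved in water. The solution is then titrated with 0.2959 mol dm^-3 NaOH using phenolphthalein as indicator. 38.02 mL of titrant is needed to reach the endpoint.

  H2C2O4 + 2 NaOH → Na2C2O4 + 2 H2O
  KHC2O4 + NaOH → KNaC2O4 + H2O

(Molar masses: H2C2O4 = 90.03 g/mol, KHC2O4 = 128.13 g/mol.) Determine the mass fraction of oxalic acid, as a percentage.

n(NaOH) = 0.03802 × 0.2959 = 0.01125 mol
Let x = n(H2C2O4), y = n(KHC2O4).
Titrant: 2x + 1y = 0.01125;  mass: 90.03x + 128.13y = 0.9226
Solving, x = 3.121 × 10^-3 mol, y = 5.007 × 10^-3 mol
mass of H2C2O4 = 3.121 × 10^-3 × 90.03 = 0.2810 g
% H2C2O4 = 0.2810 / 0.9226 × 100 = 30.46 %

30.46 %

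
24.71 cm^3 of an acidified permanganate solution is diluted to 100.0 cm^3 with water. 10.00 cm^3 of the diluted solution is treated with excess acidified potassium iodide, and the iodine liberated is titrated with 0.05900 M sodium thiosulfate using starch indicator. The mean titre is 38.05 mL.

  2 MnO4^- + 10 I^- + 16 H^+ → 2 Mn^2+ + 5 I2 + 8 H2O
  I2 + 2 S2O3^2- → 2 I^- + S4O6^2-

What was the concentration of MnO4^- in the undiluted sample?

n(S2O3^2-) = 0.03805 × 0.05900 = 2.245 × 10^-3 mol
n(I2) = n(S2O3^2-)/2 = 1.122 × 10^-3 mol
From the 2:5 ratio, n(MnO4^-) in the aliquot = 2/5 × 1.122 × 10^-3 = 4.490 × 10^-4 mol
[MnO4^-]_dilute = 4.490 × 10^-4 / 0.01000 = 0.04490 mol/L
[MnO4^-]_original = 0.04490 × 100.0/24.71 = 0.1817 mol/L

0.1817 M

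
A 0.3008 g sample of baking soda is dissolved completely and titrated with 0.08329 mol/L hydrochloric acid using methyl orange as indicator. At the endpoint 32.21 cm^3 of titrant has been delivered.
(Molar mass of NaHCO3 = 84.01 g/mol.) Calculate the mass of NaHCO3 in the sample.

0.2254 g

NaHCO3 + HCl → NaCl + H2O + CO2
n(HCl) = 0.03221 L × 0.08329 mol/L = 2.683 × 10^-3 mol
n(NaHCO3) = 2.683 × 10^-3 mol (1:1 ratio)
mass of NaHCO3 = 2.683 × 10^-3 × 84.01 g/mol = 0.2254 g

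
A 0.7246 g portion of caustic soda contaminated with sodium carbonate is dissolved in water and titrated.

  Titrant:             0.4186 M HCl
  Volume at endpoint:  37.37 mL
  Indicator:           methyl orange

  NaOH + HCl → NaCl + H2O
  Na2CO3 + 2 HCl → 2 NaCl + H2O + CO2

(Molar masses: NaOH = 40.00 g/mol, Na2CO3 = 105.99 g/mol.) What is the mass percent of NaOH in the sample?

44.35 %

n(HCl) = 0.03737 × 0.4186 = 0.01564 mol
Let x = n(NaOH), y = n(Na2CO3).
Titrant: 1x + 2y = 0.01564;  mass: 40.00x + 105.99y = 0.7246
Solving, x = 8.034 × 10^-3 mol, y = 3.804 × 10^-3 mol
mass of NaOH = 8.034 × 10^-3 × 40.00 = 0.3214 g
% NaOH = 0.3214 / 0.7246 × 100 = 44.35 %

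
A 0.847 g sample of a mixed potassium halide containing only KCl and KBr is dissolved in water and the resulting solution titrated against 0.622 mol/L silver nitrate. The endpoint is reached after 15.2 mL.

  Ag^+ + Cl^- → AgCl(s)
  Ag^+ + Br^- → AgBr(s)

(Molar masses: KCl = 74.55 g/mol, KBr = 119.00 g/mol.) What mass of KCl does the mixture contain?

n(AgNO3) = 0.0152 × 0.622 = 9.45 × 10^-3 mol
Let x = n(KCl), y = n(KBr).
Titrant: 1x + 1y = 9.45 × 10^-3;  mass: 74.55x + 119.00y = 0.847
Solving, x = 6.26 × 10^-3 mol, y = 3.20 × 10^-3 mol
mass of KCl = 6.26 × 10^-3 × 74.55 = 0.466 g

0.466 g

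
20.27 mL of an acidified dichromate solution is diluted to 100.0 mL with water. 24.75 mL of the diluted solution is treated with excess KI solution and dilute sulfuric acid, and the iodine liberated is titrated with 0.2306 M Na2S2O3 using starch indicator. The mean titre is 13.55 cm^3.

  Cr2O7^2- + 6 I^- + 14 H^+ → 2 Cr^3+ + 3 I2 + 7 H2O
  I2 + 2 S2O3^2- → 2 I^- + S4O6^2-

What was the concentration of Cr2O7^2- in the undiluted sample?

n(S2O3^2-) = 0.01355 × 0.2306 = 3.125 × 10^-3 mol
n(I2) = n(S2O3^2-)/2 = 1.562 × 10^-3 mol
From the 1:3 ratio, n(Cr2O7^2-) in the aliquot = 1/3 × 1.562 × 10^-3 = 5.208 × 10^-4 mol
[Cr2O7^2-]_dilute = 5.208 × 10^-4 / 0.02475 = 0.02104 mol/L
[Cr2O7^2-]_original = 0.02104 × 100.0/20.27 = 0.1038 mol/L

0.1038 M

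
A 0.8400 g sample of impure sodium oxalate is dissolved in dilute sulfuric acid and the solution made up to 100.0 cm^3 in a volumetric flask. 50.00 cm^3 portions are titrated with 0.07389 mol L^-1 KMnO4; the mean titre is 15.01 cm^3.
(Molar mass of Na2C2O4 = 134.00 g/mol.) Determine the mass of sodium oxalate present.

2 MnO4^- + 5 C2O4^2- + 16 H^+ → 2 Mn^2+ + 10 CO2 + 8 H2O
n(KMnO4) per titration = 0.01501 × 0.07389 = 1.109 × 10^-3 mol
From the 5:2 ratio, n(Na2C2O4) in each aliquot = 5/2 × 1.109 × 10^-3 = 2.773 × 10^-3 mol
n(Na2C2O4) in the whole flask = 2.773 × 10^-3 × 100.0/50.00 = 5.545 × 10^-3 mol
mass of Na2C2O4 = 5.545 × 10^-3 × 134.00 = 0.7431 g

0.7431 g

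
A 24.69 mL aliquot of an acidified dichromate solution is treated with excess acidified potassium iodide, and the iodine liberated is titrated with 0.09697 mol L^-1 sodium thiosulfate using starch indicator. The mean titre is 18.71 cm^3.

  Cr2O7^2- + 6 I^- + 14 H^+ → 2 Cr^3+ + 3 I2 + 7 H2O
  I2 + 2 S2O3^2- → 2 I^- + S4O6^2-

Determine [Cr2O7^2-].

n(S2O3^2-) = 0.01871 × 0.09697 = 1.814 × 10^-3 mol
n(I2) = n(S2O3^2-)/2 = 9.072 × 10^-4 mol
From the 1:3 ratio, n(Cr2O7^2-) in the aliquot = 1/3 × 9.072 × 10^-4 = 3.024 × 10^-4 mol
[Cr2O7^2-] = 3.024 × 10^-4 / 0.02469 = 0.01225 mol/L

0.01225 mol/L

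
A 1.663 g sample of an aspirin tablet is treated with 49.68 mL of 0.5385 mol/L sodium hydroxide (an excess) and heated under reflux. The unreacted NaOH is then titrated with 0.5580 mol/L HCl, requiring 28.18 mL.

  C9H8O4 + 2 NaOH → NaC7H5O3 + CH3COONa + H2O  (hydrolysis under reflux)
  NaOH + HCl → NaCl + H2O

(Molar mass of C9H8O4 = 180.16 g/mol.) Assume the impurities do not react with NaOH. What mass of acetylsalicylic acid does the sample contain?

n(NaOH) added = 0.04968 × 0.5385 = 0.02675 mol
n(HCl) used in back-titration = 0.02818 × 0.5580 = 0.01572 mol
n(NaOH) left over = 0.01572 mol (1:1 ratio)
n(NaOH) consumed by analyte = 0.02675 − 0.01572 = 0.01103 mol
From the 1:2 ratio, n(C9H8O4) = 1/2 × 0.01103 = 5.514 × 10^-3 mol
mass of C9H8O4 = 5.514 × 10^-3 × 180.16 = 0.9934 g

0.9934 g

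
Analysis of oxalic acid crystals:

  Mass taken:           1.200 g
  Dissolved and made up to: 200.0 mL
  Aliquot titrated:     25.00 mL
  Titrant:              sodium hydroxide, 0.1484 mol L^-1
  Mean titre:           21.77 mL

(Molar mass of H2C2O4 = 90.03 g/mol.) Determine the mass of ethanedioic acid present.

H2C2O4 + 2 NaOH → Na2C2O4 + 2 H2O
n(NaOH) per titration = 0.02177 × 0.1484 = 3.231 × 10^-3 mol
From the 1:2 ratio, n(H2C2O4) in each aliquot = 1/2 × 3.231 × 10^-3 = 1.615 × 10^-3 mol
n(H2C2O4) in the whole flask = 1.615 × 10^-3 × 200.0/25.00 = 0.01292 mol
mass of H2C2O4 = 0.01292 × 90.03 = 1.163 g

1.163 g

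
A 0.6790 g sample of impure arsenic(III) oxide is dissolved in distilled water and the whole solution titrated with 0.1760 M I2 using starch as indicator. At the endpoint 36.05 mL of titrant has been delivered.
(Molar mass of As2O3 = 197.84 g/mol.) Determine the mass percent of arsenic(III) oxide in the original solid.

92.43 %

As2O3 + 2 I2 + 2 H2O → As2O5 + 4 HI
n(I2) = 0.03605 L × 0.1760 mol/L = 6.345 × 10^-3 mol
From the 1:2 ratio, n(As2O3) = 1/2 × 6.345 × 10^-3 = 3.172 × 10^-3 mol
mass of As2O3 = 3.172 × 10^-3 × 197.84 g/mol = 0.6276 g
% As2O3 = 0.6276 / 0.6790 × 100 = 92.43 %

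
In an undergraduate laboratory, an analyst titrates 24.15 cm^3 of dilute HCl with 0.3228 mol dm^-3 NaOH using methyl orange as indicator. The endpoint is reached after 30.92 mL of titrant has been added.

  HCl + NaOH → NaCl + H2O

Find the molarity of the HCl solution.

0.4133 mol/L

n(NaOH) = 0.03092 L × 0.3228 mol/L = 9.981 × 10^-3 mol
n(HCl) = 9.981 × 10^-3 mol (1:1 mole ratio)
[HCl] = 9.981 × 10^-3 mol / 0.02415 L = 0.4133 mol/L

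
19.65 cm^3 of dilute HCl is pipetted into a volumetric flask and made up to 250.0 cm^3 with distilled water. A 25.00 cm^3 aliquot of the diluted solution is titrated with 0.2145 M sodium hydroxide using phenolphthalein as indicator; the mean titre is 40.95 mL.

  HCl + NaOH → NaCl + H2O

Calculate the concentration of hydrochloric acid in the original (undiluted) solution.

n(NaOH) = 0.04095 × 0.2145 = 8.784 × 10^-3 mol
n(HCl) in the aliquot = 8.784 × 10^-3 mol (1:1 ratio)
[HCl]_dilute = 8.784 × 10^-3 / 0.02500 = 0.3514 mol/L
Dilution factor = 250.0 / 19.65 = 12.72
[HCl]_stock = 0.3514 × 12.72 = 4.470 mol/L

4.470 M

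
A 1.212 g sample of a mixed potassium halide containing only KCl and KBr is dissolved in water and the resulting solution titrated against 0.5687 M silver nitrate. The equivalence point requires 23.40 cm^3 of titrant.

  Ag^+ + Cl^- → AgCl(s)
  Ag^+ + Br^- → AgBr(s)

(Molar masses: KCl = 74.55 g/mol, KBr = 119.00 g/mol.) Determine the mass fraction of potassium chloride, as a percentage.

51.42 %

n(AgNO3) = 0.02340 × 0.5687 = 0.01331 mol
Let x = n(KCl), y = n(KBr).
Titrant: 1x + 1y = 0.01331;  mass: 74.55x + 119.00y = 1.212
Solving, x = 8.360 × 10^-3 mol, y = 4.948 × 10^-3 mol
mass of KCl = 8.360 × 10^-3 × 74.55 = 0.6232 g
% KCl = 0.6232 / 1.212 × 100 = 51.42 %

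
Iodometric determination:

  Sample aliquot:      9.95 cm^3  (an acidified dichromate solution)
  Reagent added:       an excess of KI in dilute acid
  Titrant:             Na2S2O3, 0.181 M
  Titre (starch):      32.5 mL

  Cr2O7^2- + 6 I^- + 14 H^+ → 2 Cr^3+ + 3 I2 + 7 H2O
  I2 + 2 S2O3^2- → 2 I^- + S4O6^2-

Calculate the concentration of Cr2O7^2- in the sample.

0.0985 M

n(S2O3^2-) = 0.0325 × 0.181 = 5.88 × 10^-3 mol
n(I2) = n(S2O3^2-)/2 = 2.94 × 10^-3 mol
From the 1:3 ratio, n(Cr2O7^2-) in the aliquot = 1/3 × 2.94 × 10^-3 = 9.80 × 10^-4 mol
[Cr2O7^2-] = 9.80 × 10^-4 / 0.00995 = 0.0985 mol/L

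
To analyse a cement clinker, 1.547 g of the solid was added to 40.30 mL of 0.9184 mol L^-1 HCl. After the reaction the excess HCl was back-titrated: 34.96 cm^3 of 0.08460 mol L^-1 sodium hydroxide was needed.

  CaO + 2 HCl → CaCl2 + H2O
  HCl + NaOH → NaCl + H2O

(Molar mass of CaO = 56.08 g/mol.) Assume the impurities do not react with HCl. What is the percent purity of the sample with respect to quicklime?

61.72 %

n(HCl) added = 0.04030 × 0.9184 = 0.03701 mol
n(NaOH) used in back-titration = 0.03496 × 0.08460 = 2.958 × 10^-3 mol
n(HCl) left over = 2.958 × 10^-3 mol (1:1 ratio)
n(HCl) consumed by analyte = 0.03701 − 2.958 × 10^-3 = 0.03405 mol
From the 1:2 ratio, n(CaO) = 1/2 × 0.03405 = 0.01703 mol
mass of CaO = 0.01703 × 56.08 = 0.9549 g
% CaO = 0.9549 / 1.547 × 100 = 61.72 %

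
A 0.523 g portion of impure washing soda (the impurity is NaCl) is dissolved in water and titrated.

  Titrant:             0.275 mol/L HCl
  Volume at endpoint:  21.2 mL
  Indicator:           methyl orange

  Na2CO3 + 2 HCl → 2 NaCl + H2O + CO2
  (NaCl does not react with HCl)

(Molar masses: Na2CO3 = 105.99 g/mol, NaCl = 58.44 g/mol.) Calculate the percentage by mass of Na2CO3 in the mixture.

n(HCl) = 0.0212 × 0.275 = 5.83 × 10^-3 mol
Let x = n(Na2CO3), y = n(NaCl).
Titrant: 2x = 5.83 × 10^-3;  mass: 105.99x + 58.44y = 0.523
Solving, x = 2.92 × 10^-3 mol, y = 3.66 × 10^-3 mol
mass of Na2CO3 = 2.92 × 10^-3 × 105.99 = 0.309 g
% Na2CO3 = 0.309 / 0.523 × 100 = 59.1 %

59.1 %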